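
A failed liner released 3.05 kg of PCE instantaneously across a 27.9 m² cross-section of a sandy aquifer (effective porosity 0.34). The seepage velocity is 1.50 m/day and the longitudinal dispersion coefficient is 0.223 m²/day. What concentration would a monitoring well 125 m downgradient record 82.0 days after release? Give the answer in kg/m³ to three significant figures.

0.0201 kg/m³

For an instantaneous plane source, C(x,t) = M/(n_e·A·√(4πDt)) · exp(−(x−vt)²/(4Dt)), with n_e·A the pore (flow) area.
Plume center vt = 1.50 × 82.0 = 123 m, so the well at 125 m is 2 m downgradient of the peak.
√(4πDt) = 15.16 m, giving peak height M/(n_e·A·√(4πDt)) = 3.05/(0.34 × 27.9 × 15.16) = 0.02121 kg/m³.
(x−vt)²/(4Dt) = (2)²/(4 × 0.223 × 82.0) = 0.05469; exp(−0.05469) = 0.9468.
C = 0.02121 × 0.9468 = 0.0201 kg/m³.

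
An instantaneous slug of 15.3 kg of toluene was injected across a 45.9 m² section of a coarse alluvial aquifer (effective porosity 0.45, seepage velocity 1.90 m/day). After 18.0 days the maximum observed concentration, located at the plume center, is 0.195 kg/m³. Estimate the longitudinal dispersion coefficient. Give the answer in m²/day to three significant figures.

0.0638 m²/day

At the plume center C_max = M/(n_e·A·√(4πDt)), so D = M²/(4πt·(n_e·A·C_max)²).
n_e·A·C_max = 0.45 × 45.9 × 0.195 = 4.028 kg/m.
D = 15.3²/(4π × 18.0 × 4.028²) = 0.0638 m²/day.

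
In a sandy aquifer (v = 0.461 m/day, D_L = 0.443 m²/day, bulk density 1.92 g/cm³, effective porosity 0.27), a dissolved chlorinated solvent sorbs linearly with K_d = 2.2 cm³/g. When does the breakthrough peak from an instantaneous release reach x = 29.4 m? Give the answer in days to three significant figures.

1030 days

Retardation factor R = 1 + ρ_b·K_d/n = 1 + 1.92 × 2.2/0.27 = 16.64.
Sorption retards both mechanisms: v_R = v/R = 0.02770 m/day, D_R = D/R = 0.02662 m²/day.
Peak time from v_R²t² + 2D_R t − x² = 0: t = (√(D_R² + v_R²x²) − D_R)/v_R².
√(D_R² + v_R²x²) = √(0.02662² + 0.02770² × 29.4²) = 0.8148; v_R² = 0.0007673.
t = (0.8148 − 0.02662)/0.0007673 = 1030 days.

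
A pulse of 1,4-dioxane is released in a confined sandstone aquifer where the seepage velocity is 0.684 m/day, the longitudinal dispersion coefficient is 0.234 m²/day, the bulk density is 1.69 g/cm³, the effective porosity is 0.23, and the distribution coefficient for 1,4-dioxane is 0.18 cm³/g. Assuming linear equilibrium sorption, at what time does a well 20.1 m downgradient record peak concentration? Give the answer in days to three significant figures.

67.1 days

Retardation factor R = 1 + ρ_b·K_d/n = 1 + 1.69 × 0.18/0.23 = 2.323.
Sorption retards both mechanisms: v_R = v/R = 0.2944 m/day, D_R = D/R = 0.1007 m²/day.
Peak time from v_R²t² + 2D_R t − x² = 0: t = (√(D_R² + v_R²x²) − D_R)/v_R².
√(D_R² + v_R²x²) = √(0.1007² + 0.2944² × 20.1²) = 5.918; v_R² = 0.08667.
t = (5.918 − 0.1007)/0.08667 = 67.1 days.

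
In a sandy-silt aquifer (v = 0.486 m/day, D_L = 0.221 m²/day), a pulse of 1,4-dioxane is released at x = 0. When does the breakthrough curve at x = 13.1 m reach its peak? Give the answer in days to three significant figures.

For the 1D instantaneous-source solution, setting ∂C/∂t = 0 at fixed x gives v²t² + 2Dt − x² = 0, so t = (√(D² + v²x²) − D)/v².
√(D² + v²x²) = √(0.221² + 0.486² × 13.1²) = 6.370; v² = 0.236196.
t = (6.370 − 0.221)/0.236196 = 26.0 days (vs. the pure-advection estimate x/v = 27.0 d).

26.0 days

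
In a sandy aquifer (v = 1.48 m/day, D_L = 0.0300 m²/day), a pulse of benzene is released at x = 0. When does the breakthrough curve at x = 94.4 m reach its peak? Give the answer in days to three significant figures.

63.8 days

For the 1D instantaneous-source solution, setting ∂C/∂t = 0 at fixed x gives v²t² + 2Dt − x² = 0, so t = (√(D² + v²x²) − D)/v².
√(D² + v²x²) = √(0.0300² + 1.48² × 94.4²) = 139.7; v² = 2.1904.
t = (139.7 − 0.0300)/2.1904 = 63.8 days (vs. the pure-advection estimate x/v = 63.8 d).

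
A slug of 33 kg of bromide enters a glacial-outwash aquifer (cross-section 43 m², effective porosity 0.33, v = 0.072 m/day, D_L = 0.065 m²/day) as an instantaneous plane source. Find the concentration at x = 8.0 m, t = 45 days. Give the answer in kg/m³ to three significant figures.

0.0553 kg/m³

For an instantaneous plane source, C(x,t) = M/(n_e·A·√(4πDt)) · exp(−(x−vt)²/(4Dt)), with n_e·A the pore (flow) area.
Plume center vt = 0.072 × 45 = 3.24 m, so the well at 8.0 m is 4.76 m downgradient of the peak.
√(4πDt) = 6.063 m, giving peak height M/(n_e·A·√(4πDt)) = 33/(0.33 × 43 × 6.063) = 0.3836 kg/m³.
(x−vt)²/(4Dt) = (4.76)²/(4 × 0.065 × 45) = 1.937; exp(−1.937) = 0.1441.
C = 0.3836 × 0.1441 = 0.0553 kg/m³.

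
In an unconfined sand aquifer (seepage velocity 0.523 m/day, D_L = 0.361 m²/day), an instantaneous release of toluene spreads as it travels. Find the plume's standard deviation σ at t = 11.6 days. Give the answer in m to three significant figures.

Dispersive spreading gives a Gaussian with σ² = 2Dt; advection only shifts the center.
σ = √(2 × 0.361 × 11.6) = 2.89 m.

2.89 m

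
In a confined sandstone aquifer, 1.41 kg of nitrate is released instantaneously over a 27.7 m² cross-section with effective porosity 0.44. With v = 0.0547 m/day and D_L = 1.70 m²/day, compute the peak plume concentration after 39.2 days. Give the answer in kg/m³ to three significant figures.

The peak of an instantaneous 1D plume sits at x = vt; there the Gaussian factor is 1 and C_max = M/(n_e·A·√(4πDt)), where n_e·A is the pore area the mass is dissolved in.
√(4πDt) = √(4π × 1.70 × 39.2) = 28.94 m, so C_max = 1.41/(0.44 × 27.7 × 28.94) = 0.00400 kg/m³.

0.00400 kg/m³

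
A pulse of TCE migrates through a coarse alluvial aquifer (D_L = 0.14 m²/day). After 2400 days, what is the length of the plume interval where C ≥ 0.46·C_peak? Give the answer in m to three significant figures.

The plume is Gaussian with σ = √(2Dt) = √(2 × 0.14 × 2400) = 25.92 m.
C/C_peak = exp(−Δx²/(2σ²)) = 0.46 ⇒ Δx = σ·√(−2 ln 0.46) = 25.92 × 1.246 = 32.30 m.
Width = 2Δx = 64.6 m.

64.6 m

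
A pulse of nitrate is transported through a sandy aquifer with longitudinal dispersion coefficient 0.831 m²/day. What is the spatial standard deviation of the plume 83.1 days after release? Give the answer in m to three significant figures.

Dispersive spreading gives a Gaussian with σ² = 2Dt; advection only shifts the center.
σ = √(2 × 0.831 × 83.1) = 11.8 m.

11.8 m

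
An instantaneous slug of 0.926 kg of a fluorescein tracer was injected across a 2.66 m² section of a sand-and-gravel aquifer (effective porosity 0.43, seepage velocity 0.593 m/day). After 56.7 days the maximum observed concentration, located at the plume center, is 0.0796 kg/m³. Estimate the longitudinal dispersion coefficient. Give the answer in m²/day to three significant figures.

0.145 m²/day

At the plume center C_max = M/(n_e·A·√(4πDt)), so D = M²/(4πt·(n_e·A·C_max)²).
n_e·A·C_max = 0.43 × 2.66 × 0.0796 = 0.09105 kg/m.
D = 0.926²/(4π × 56.7 × 0.09105²) = 0.145 m²/day.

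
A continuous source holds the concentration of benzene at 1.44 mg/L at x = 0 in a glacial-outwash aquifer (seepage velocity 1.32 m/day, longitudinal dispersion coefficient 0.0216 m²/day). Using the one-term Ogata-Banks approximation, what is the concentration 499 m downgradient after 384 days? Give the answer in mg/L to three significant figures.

1.40 mg/L

For a continuous step input, C/C₀ ≈ ½·erfc((x−vt)/(2√(Dt))).
vt = 1.32 × 384 = 506.88 m and 2√(Dt) = 2√(0.0216 × 384) = 5.760 m.
Argument (x−vt)/(2√(Dt)) = (499 − 506.88)/5.760 = -1.368; ½·erfc(-1.368) = 0.9735.
C = 1.44 × 0.9735 = 1.40 mg/L.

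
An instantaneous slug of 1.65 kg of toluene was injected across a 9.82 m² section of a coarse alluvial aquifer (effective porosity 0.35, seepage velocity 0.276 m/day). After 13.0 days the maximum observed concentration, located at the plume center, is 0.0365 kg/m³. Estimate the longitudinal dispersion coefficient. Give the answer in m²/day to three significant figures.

1.06 m²/day

At the plume center C_max = M/(n_e·A·√(4πDt)), so D = M²/(4πt·(n_e·A·C_max)²).
n_e·A·C_max = 0.35 × 9.82 × 0.0365 = 0.1255 kg/m.
D = 1.65²/(4π × 13.0 × 0.1255²) = 1.06 m²/day.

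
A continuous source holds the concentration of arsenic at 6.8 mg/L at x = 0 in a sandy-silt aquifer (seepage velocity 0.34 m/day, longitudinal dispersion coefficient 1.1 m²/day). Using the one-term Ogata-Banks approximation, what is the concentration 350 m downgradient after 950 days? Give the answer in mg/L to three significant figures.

1.89 mg/L

For a continuous step input, C/C₀ ≈ ½·erfc((x−vt)/(2√(Dt))).
vt = 0.34 × 950 = 323 m and 2√(Dt) = 2√(1.1 × 950) = 64.65 m.
Argument (x−vt)/(2√(Dt)) = (350 − 323)/64.65 = 0.4176; ½·erfc(0.4176) = 0.2774.
C = 6.8 × 0.2774 = 1.89 mg/L.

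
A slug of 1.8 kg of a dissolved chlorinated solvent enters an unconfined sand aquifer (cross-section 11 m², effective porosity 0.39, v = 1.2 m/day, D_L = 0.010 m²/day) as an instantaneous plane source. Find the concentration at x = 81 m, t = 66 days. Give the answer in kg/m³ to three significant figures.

For an instantaneous plane source, C(x,t) = M/(n_e·A·√(4πDt)) · exp(−(x−vt)²/(4Dt)), with n_e·A the pore (flow) area.
Plume center vt = 1.2 × 66 = 79.2 m, so the well at 81 m is 1.8 m downgradient of the peak.
√(4πDt) = 2.880 m, giving peak height M/(n_e·A·√(4πDt)) = 1.8/(0.39 × 11 × 2.880) = 0.1457 kg/m³.
(x−vt)²/(4Dt) = (1.8)²/(4 × 0.010 × 66) = 1.227; exp(−1.227) = 0.2932.
C = 0.1457 × 0.2932 = 0.0427 kg/m³.

0.0427 kg/m³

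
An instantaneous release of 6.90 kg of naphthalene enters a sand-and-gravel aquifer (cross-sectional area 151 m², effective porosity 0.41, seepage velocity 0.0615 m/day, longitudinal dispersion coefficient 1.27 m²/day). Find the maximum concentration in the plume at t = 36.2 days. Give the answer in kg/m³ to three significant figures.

The peak of an instantaneous 1D plume sits at x = vt; there the Gaussian factor is 1 and C_max = M/(n_e·A·√(4πDt)), where n_e·A is the pore area the mass is dissolved in.
√(4πDt) = √(4π × 1.27 × 36.2) = 24.04 m, so C_max = 6.90/(0.41 × 151 × 24.04) = 0.00464 kg/m³.

0.00464 kg/m³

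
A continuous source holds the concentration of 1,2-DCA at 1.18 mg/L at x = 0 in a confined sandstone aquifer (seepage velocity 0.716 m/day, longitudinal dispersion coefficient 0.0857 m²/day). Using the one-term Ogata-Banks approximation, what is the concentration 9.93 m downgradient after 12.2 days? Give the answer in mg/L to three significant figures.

For a continuous step input, C/C₀ ≈ ½·erfc((x−vt)/(2√(Dt))).
vt = 0.716 × 12.2 = 8.7352 m and 2√(Dt) = 2√(0.0857 × 12.2) = 2.045 m.
Argument (x−vt)/(2√(Dt)) = (9.93 − 8.7352)/2.045 = 0.5843; ½·erfc(0.5843) = 0.2043.
C = 1.18 × 0.2043 = 0.241 mg/L.

0.241 mg/L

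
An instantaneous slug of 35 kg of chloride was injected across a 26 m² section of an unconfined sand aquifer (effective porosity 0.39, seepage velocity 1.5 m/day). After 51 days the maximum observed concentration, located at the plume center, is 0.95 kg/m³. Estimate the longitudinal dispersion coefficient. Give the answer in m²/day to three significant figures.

0.0206 m²/day

At the plume center C_max = M/(n_e·A·√(4πDt)), so D = M²/(4πt·(n_e·A·C_max)²).
n_e·A·C_max = 0.39 × 26 × 0.95 = 9.633 kg/m.
D = 35²/(4π × 51 × 9.633²) = 0.0206 m²/day.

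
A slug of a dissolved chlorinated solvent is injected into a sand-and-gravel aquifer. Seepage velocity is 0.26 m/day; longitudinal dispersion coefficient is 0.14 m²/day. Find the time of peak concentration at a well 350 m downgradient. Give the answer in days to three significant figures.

1340 days

For the 1D instantaneous-source solution, setting ∂C/∂t = 0 at fixed x gives v²t² + 2Dt − x² = 0, so t = (√(D² + v²x²) − D)/v².
√(D² + v²x²) = √(0.14² + 0.26² × 350²) = 91.00; v² = 0.0676.
t = (91.00 − 0.14)/0.0676 = 1340 days (vs. the pure-advection estimate x/v = 1350 d).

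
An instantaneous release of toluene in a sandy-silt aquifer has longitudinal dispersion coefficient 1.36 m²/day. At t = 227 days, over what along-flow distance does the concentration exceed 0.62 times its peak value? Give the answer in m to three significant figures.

48.6 m

The plume is Gaussian with σ = √(2Dt) = √(2 × 1.36 × 227) = 24.85 m.
C/C_peak = exp(−Δx²/(2σ²)) = 0.62 ⇒ Δx = σ·√(−2 ln 0.62) = 24.85 × 0.9778 = 24.30 m.
Width = 2Δx = 48.6 m.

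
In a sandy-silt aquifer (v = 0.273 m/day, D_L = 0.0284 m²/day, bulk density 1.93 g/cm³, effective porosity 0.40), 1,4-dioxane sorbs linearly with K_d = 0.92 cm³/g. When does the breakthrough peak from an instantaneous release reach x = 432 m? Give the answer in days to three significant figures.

8600 days

Retardation factor R = 1 + ρ_b·K_d/n = 1 + 1.93 × 0.92/0.40 = 5.439.
Sorption retards both mechanisms: v_R = v/R = 0.05019 m/day, D_R = D/R = 0.005222 m²/day.
Peak time from v_R²t² + 2D_R t − x² = 0: t = (√(D_R² + v_R²x²) − D_R)/v_R².
√(D_R² + v_R²x²) = √(0.005222² + 0.05019² × 432²) = 21.68; v_R² = 0.002519.
t = (21.68 − 0.005222)/0.002519 = 8600 days.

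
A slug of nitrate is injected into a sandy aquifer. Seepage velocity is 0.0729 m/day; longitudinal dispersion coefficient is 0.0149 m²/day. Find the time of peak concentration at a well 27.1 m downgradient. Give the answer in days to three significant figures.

369 days

For the 1D instantaneous-source solution, setting ∂C/∂t = 0 at fixed x gives v²t² + 2Dt − x² = 0, so t = (√(D² + v²x²) − D)/v².
√(D² + v²x²) = √(0.0149² + 0.0729² × 27.1²) = 1.976; v² = 0.00531441.
t = (1.976 − 0.0149)/0.00531441 = 369 days (vs. the pure-advection estimate x/v = 372 d).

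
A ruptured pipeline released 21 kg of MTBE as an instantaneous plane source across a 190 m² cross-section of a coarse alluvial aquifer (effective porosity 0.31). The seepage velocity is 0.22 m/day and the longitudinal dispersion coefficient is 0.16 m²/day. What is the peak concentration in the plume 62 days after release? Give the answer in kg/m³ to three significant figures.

The peak of an instantaneous 1D plume sits at x = vt; there the Gaussian factor is 1 and C_max = M/(n_e·A·√(4πDt)), where n_e·A is the pore area the mass is dissolved in.
√(4πDt) = √(4π × 0.16 × 62) = 11.17 m, so C_max = 21/(0.31 × 190 × 11.17) = 0.0319 kg/m³.

0.0319 kg/m³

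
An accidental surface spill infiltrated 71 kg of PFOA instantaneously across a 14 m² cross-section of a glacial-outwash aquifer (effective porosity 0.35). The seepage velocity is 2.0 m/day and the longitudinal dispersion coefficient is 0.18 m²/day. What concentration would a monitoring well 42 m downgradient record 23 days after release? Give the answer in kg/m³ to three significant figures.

For an instantaneous plane source, C(x,t) = M/(n_e·A·√(4πDt)) · exp(−(x−vt)²/(4Dt)), with n_e·A the pore (flow) area.
Plume center vt = 2.0 × 23 = 46 m, so the well at 42 m is 4 m upgradient of the peak.
√(4πDt) = 7.213 m, giving peak height M/(n_e·A·√(4πDt)) = 71/(0.35 × 14 × 7.213) = 2.009 kg/m³.
(x−vt)²/(4Dt) = (-4)²/(4 × 0.18 × 23) = 0.9662; exp(−0.9662) = 0.3805.
C = 2.009 × 0.3805 = 0.764 kg/m³.

0.764 kg/m³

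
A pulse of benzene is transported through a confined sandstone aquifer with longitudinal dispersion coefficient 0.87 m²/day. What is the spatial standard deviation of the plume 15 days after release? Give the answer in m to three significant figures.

Dispersive spreading gives a Gaussian with σ² = 2Dt; advection only shifts the center.
σ = √(2 × 0.87 × 15) = 5.11 m.

5.11 m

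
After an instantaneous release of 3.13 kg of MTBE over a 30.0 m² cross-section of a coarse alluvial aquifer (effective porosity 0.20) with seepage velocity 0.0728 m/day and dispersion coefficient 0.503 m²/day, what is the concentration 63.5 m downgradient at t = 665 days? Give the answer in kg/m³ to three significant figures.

0.00679 kg/m³

For an instantaneous plane source, C(x,t) = M/(n_e·A·√(4πDt)) · exp(−(x−vt)²/(4Dt)), with n_e·A the pore (flow) area.
Plume center vt = 0.0728 × 665 = 48.412 m, so the well at 63.5 m is 15.088 m downgradient of the peak.
√(4πDt) = 64.83 m, giving peak height M/(n_e·A·√(4πDt)) = 3.13/(0.20 × 30.0 × 64.83) = 0.008047 kg/m³.
(x−vt)²/(4Dt) = (15.088)²/(4 × 0.503 × 665) = 0.1701; exp(−0.1701) = 0.8436.
C = 0.008047 × 0.8436 = 0.00679 kg/m³.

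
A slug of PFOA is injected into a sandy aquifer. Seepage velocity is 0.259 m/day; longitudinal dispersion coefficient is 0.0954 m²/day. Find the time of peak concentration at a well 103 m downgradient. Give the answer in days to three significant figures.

For the 1D instantaneous-source solution, setting ∂C/∂t = 0 at fixed x gives v²t² + 2Dt − x² = 0, so t = (√(D² + v²x²) − D)/v².
√(D² + v²x²) = √(0.0954² + 0.259² × 103²) = 26.68; v² = 0.067081.
t = (26.68 − 0.0954)/0.067081 = 396 days (vs. the pure-advection estimate x/v = 398 d).

396 days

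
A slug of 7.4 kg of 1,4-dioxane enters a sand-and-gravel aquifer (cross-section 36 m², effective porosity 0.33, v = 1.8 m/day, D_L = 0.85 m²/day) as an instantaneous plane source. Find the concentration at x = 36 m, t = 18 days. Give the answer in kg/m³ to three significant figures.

0.0363 kg/m³

For an instantaneous plane source, C(x,t) = M/(n_e·A·√(4πDt)) · exp(−(x−vt)²/(4Dt)), with n_e·A the pore (flow) area.
Plume center vt = 1.8 × 18 = 32.4 m, so the well at 36 m is 3.6 m downgradient of the peak.
√(4πDt) = 13.87 m, giving peak height M/(n_e·A·√(4πDt)) = 7.4/(0.33 × 36 × 13.87) = 0.04491 kg/m³.
(x−vt)²/(4Dt) = (3.6)²/(4 × 0.85 × 18) = 0.2118; exp(−0.2118) = 0.8091.
C = 0.04491 × 0.8091 = 0.0363 kg/m³.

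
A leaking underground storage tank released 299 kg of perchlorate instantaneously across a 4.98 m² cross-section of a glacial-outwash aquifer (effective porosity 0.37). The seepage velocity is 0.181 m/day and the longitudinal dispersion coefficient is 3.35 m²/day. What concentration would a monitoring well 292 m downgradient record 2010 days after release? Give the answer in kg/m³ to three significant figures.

0.461 kg/m³

For an instantaneous plane source, C(x,t) = M/(n_e·A·√(4πDt)) · exp(−(x−vt)²/(4Dt)), with n_e·A the pore (flow) area.
Plume center vt = 0.181 × 2010 = 363.81 m, so the well at 292 m is 71.81 m upgradient of the peak.
√(4πDt) = 290.9 m, giving peak height M/(n_e·A·√(4πDt)) = 299/(0.37 × 4.98 × 290.9) = 0.5578 kg/m³.
(x−vt)²/(4Dt) = (-71.81)²/(4 × 3.35 × 2010) = 0.1915; exp(−0.1915) = 0.8257.
C = 0.5578 × 0.8257 = 0.461 kg/m³.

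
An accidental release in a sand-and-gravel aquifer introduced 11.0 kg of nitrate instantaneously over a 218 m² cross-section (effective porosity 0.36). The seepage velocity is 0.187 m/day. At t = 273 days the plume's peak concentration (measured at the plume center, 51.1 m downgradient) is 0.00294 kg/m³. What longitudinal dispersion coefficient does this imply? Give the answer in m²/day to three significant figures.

0.663 m²/day

At the plume center C_max = M/(n_e·A·√(4πDt)), so D = M²/(4πt·(n_e·A·C_max)²).
n_e·A·C_max = 0.36 × 218 × 0.00294 = 0.2307 kg/m.
D = 11.0²/(4π × 273 × 0.2307²) = 0.663 m²/day.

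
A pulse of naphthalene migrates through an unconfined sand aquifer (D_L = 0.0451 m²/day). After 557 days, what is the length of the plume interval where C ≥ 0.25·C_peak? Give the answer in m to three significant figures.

The plume is Gaussian with σ = √(2Dt) = √(2 × 0.0451 × 557) = 7.088 m.
C/C_peak = exp(−Δx²/(2σ²)) = 0.25 ⇒ Δx = σ·√(−2 ln 0.25) = 7.088 × 1.665 = 11.80 m.
Width = 2Δx = 23.6 m.

23.6 m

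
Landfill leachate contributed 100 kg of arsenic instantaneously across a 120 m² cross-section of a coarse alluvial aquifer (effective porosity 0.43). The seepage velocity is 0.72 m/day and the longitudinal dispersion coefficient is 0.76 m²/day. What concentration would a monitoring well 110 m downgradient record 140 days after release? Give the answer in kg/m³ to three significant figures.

For an instantaneous plane source, C(x,t) = M/(n_e·A·√(4πDt)) · exp(−(x−vt)²/(4Dt)), with n_e·A the pore (flow) area.
Plume center vt = 0.72 × 140 = 100.8 m, so the well at 110 m is 9.2 m downgradient of the peak.
√(4πDt) = 36.57 m, giving peak height M/(n_e·A·√(4πDt)) = 100/(0.43 × 120 × 36.57) = 0.05299 kg/m³.
(x−vt)²/(4Dt) = (9.2)²/(4 × 0.76 × 140) = 0.1989; exp(−0.1989) = 0.8196.
C = 0.05299 × 0.8196 = 0.0434 kg/m³.

0.0434 kg/m³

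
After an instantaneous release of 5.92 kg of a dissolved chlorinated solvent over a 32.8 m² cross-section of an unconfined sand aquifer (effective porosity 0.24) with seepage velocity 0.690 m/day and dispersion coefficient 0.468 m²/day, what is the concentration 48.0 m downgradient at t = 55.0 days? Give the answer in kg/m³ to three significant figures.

For an instantaneous plane source, C(x,t) = M/(n_e·A·√(4πDt)) · exp(−(x−vt)²/(4Dt)), with n_e·A the pore (flow) area.
Plume center vt = 0.690 × 55.0 = 37.95 m, so the well at 48.0 m is 10.05 m downgradient of the peak.
√(4πDt) = 17.98 m, giving peak height M/(n_e·A·√(4πDt)) = 5.92/(0.24 × 32.8 × 17.98) = 0.04183 kg/m³.
(x−vt)²/(4Dt) = (10.05)²/(4 × 0.468 × 55.0) = 0.9810; exp(−0.9810) = 0.3749.
C = 0.04183 × 0.3749 = 0.0157 kg/m³.

0.0157 kg/m³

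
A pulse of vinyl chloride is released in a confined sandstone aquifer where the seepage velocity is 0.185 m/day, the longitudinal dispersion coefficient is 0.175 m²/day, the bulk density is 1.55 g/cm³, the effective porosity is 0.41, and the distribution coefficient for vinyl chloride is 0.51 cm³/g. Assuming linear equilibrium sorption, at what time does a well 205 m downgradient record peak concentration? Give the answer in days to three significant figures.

3230 days

Retardation factor R = 1 + ρ_b·K_d/n = 1 + 1.55 × 0.51/0.41 = 2.928.
Sorption retards both mechanisms: v_R = v/R = 0.06318 m/day, D_R = D/R = 0.05977 m²/day.
Peak time from v_R²t² + 2D_R t − x² = 0: t = (√(D_R² + v_R²x²) − D_R)/v_R².
√(D_R² + v_R²x²) = √(0.05977² + 0.06318² × 205²) = 12.95; v_R² = 0.003992.
t = (12.95 − 0.05977)/0.003992 = 3230 days.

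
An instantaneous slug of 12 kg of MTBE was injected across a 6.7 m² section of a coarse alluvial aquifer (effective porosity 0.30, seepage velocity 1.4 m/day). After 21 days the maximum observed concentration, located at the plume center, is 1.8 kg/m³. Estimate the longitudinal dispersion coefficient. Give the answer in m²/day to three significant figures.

At the plume center C_max = M/(n_e·A·√(4πDt)), so D = M²/(4πt·(n_e·A·C_max)²).
n_e·A·C_max = 0.30 × 6.7 × 1.8 = 3.618 kg/m.
D = 12²/(4π × 21 × 3.618²) = 0.0417 m²/day.

0.0417 m²/day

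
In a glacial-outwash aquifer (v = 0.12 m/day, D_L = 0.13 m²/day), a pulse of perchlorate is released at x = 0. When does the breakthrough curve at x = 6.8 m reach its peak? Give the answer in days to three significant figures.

For the 1D instantaneous-source solution, setting ∂C/∂t = 0 at fixed x gives v²t² + 2Dt − x² = 0, so t = (√(D² + v²x²) − D)/v².
√(D² + v²x²) = √(0.13² + 0.12² × 6.8²) = 0.8263; v² = 0.0144.
t = (0.8263 − 0.13)/0.0144 = 48.4 days (vs. the pure-advection estimate x/v = 56.7 d).

48.4 days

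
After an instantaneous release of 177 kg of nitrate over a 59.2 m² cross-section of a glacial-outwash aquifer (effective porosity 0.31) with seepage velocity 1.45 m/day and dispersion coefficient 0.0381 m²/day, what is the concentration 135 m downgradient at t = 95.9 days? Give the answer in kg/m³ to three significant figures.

0.462 kg/m³

For an instantaneous plane source, C(x,t) = M/(n_e·A·√(4πDt)) · exp(−(x−vt)²/(4Dt)), with n_e·A the pore (flow) area.
Plume center vt = 1.45 × 95.9 = 139.055 m, so the well at 135 m is 4.055 m upgradient of the peak.
√(4πDt) = 6.776 m, giving peak height M/(n_e·A·√(4πDt)) = 177/(0.31 × 59.2 × 6.776) = 1.423 kg/m³.
(x−vt)²/(4Dt) = (-4.055)²/(4 × 0.0381 × 95.9) = 1.125; exp(−1.125) = 0.3247.
C = 1.423 × 0.3247 = 0.462 kg/m³.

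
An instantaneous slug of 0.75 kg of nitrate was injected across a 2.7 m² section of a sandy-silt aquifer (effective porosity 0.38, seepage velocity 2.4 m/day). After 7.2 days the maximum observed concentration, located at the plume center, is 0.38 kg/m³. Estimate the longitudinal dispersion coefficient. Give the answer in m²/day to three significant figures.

At the plume center C_max = M/(n_e·A·√(4πDt)), so D = M²/(4πt·(n_e·A·C_max)²).
n_e·A·C_max = 0.38 × 2.7 × 0.38 = 0.3899 kg/m.
D = 0.75²/(4π × 7.2 × 0.3899²) = 0.0409 m²/day.

0.0409 m²/day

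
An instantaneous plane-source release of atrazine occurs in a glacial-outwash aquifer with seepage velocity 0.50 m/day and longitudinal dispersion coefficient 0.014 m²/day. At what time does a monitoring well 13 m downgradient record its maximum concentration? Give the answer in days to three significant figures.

25.9 days

For the 1D instantaneous-source solution, setting ∂C/∂t = 0 at fixed x gives v²t² + 2Dt − x² = 0, so t = (√(D² + v²x²) − D)/v².
√(D² + v²x²) = √(0.014² + 0.50² × 13²) = 6.500; v² = 0.25.
t = (6.500 − 0.014)/0.25 = 25.9 days (vs. the pure-advection estimate x/v = 26.0 d).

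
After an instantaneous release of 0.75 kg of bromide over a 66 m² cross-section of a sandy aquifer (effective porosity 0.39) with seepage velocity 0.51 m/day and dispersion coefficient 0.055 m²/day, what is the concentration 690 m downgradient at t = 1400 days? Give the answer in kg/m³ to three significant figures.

0.000144 kg/m³

For an instantaneous plane source, C(x,t) = M/(n_e·A·√(4πDt)) · exp(−(x−vt)²/(4Dt)), with n_e·A the pore (flow) area.
Plume center vt = 0.51 × 1400 = 714 m, so the well at 690 m is 24 m upgradient of the peak.
√(4πDt) = 31.11 m, giving peak height M/(n_e·A·√(4πDt)) = 0.75/(0.39 × 66 × 31.11) = 0.0009366 kg/m³.
(x−vt)²/(4Dt) = (-24)²/(4 × 0.055 × 1400) = 1.870; exp(−1.870) = 0.1541.
C = 0.0009366 × 0.1541 = 0.000144 kg/m³.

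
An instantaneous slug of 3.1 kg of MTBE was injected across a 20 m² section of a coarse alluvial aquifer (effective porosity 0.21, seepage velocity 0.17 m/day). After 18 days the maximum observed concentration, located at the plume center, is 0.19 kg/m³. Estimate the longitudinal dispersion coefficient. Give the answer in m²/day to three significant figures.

At the plume center C_max = M/(n_e·A·√(4πDt)), so D = M²/(4πt·(n_e·A·C_max)²).
n_e·A·C_max = 0.21 × 20 × 0.19 = 0.7980 kg/m.
D = 3.1²/(4π × 18 × 0.7980²) = 0.0667 m²/day.

0.0667 m²/day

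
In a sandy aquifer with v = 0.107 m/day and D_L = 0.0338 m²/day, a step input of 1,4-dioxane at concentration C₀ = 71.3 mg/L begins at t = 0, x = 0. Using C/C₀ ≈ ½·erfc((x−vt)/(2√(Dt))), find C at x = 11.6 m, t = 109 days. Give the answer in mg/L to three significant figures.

For a continuous step input, C/C₀ ≈ ½·erfc((x−vt)/(2√(Dt))).
vt = 0.107 × 109 = 11.663 m and 2√(Dt) = 2√(0.0338 × 109) = 3.839 m.
Argument (x−vt)/(2√(Dt)) = (11.6 − 11.663)/3.839 = -0.01641; ½·erfc(-0.01641) = 0.5093.
C = 71.3 × 0.5093 = 36.3 mg/L.

36.3 mg/L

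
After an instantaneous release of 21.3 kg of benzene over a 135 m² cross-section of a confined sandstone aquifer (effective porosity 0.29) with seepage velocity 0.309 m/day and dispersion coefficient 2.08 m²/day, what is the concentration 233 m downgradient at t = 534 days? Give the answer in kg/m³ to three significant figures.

0.00163 kg/m³

For an instantaneous plane source, C(x,t) = M/(n_e·A·√(4πDt)) · exp(−(x−vt)²/(4Dt)), with n_e·A the pore (flow) area.
Plume center vt = 0.309 × 534 = 165.006 m, so the well at 233 m is 67.994 m downgradient of the peak.
√(4πDt) = 118.1 m, giving peak height M/(n_e·A·√(4πDt)) = 21.3/(0.29 × 135 × 118.1) = 0.004607 kg/m³.
(x−vt)²/(4Dt) = (67.994)²/(4 × 2.08 × 534) = 1.041; exp(−1.041) = 0.3531.
C = 0.004607 × 0.3531 = 0.00163 kg/m³.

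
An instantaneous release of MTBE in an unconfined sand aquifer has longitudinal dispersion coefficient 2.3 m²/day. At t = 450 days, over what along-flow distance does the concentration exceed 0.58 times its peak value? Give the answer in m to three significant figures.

95.0 m

The plume is Gaussian with σ = √(2Dt) = √(2 × 2.3 × 450) = 45.50 m.
C/C_peak = exp(−Δx²/(2σ²)) = 0.58 ⇒ Δx = σ·√(−2 ln 0.58) = 45.50 × 1.044 = 47.50 m.
Width = 2Δx = 95.0 m.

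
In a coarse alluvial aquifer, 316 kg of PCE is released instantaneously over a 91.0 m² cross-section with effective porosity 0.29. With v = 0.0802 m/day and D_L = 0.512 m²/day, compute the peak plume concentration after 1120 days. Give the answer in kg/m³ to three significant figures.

0.141 kg/m³

The peak of an instantaneous 1D plume sits at x = vt; there the Gaussian factor is 1 and C_max = M/(n_e·A·√(4πDt)), where n_e·A is the pore area the mass is dissolved in.
√(4πDt) = √(4π × 0.512 × 1120) = 84.89 m, so C_max = 316/(0.29 × 91.0 × 84.89) = 0.141 kg/m³.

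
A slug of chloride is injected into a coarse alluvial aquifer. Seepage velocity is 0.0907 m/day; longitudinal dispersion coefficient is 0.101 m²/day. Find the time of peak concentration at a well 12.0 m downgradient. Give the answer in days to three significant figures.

For the 1D instantaneous-source solution, setting ∂C/∂t = 0 at fixed x gives v²t² + 2Dt − x² = 0, so t = (√(D² + v²x²) − D)/v².
√(D² + v²x²) = √(0.101² + 0.0907² × 12.0²) = 1.093; v² = 0.00822649.
t = (1.093 − 0.101)/0.00822649 = 121 days (vs. the pure-advection estimate x/v = 132 d).

121 days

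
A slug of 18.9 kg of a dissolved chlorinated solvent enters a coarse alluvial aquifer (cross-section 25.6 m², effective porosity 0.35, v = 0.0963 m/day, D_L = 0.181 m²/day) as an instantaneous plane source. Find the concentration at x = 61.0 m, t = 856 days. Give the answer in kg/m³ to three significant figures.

For an instantaneous plane source, C(x,t) = M/(n_e·A·√(4πDt)) · exp(−(x−vt)²/(4Dt)), with n_e·A the pore (flow) area.
Plume center vt = 0.0963 × 856 = 82.4328 m, so the well at 61.0 m is 21.4328 m upgradient of the peak.
√(4πDt) = 44.12 m, giving peak height M/(n_e·A·√(4πDt)) = 18.9/(0.35 × 25.6 × 44.12) = 0.04781 kg/m³.
(x−vt)²/(4Dt) = (-21.4328)²/(4 × 0.181 × 856) = 0.7412; exp(−0.7412) = 0.4765.
C = 0.04781 × 0.4765 = 0.0228 kg/m³.

0.0228 kg/m³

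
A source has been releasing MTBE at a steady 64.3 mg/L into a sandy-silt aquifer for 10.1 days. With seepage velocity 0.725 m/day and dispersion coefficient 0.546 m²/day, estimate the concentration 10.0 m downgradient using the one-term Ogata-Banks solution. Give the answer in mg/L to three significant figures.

For a continuous step input, C/C₀ ≈ ½·erfc((x−vt)/(2√(Dt))).
vt = 0.725 × 10.1 = 7.3225 m and 2√(Dt) = 2√(0.546 × 10.1) = 4.697 m.
Argument (x−vt)/(2√(Dt)) = (10.0 − 7.3225)/4.697 = 0.5700; ½·erfc(0.5700) = 0.2101.
C = 64.3 × 0.2101 = 13.5 mg/L.

13.5 mg/L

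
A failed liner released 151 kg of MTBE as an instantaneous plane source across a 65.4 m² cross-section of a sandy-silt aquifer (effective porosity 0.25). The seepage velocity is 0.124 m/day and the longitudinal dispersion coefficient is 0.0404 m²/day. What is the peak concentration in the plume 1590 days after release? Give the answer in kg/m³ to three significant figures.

0.325 kg/m³

The peak of an instantaneous 1D plume sits at x = vt; there the Gaussian factor is 1 and C_max = M/(n_e·A·√(4πDt)), where n_e·A is the pore area the mass is dissolved in.
√(4πDt) = √(4π × 0.0404 × 1590) = 28.41 m, so C_max = 151/(0.25 × 65.4 × 28.41) = 0.325 kg/m³.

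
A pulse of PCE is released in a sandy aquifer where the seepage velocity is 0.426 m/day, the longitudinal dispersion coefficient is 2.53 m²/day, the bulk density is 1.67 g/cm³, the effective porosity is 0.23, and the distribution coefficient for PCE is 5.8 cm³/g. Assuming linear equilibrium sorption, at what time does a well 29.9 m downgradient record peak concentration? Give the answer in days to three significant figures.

2480 days

Retardation factor R = 1 + ρ_b·K_d/n = 1 + 1.67 × 5.8/0.23 = 43.11.
Sorption retards both mechanisms: v_R = v/R = 0.009882 m/day, D_R = D/R = 0.05869 m²/day.
Peak time from v_R²t² + 2D_R t − x² = 0: t = (√(D_R² + v_R²x²) − D_R)/v_R².
√(D_R² + v_R²x²) = √(0.05869² + 0.009882² × 29.9²) = 0.3012; v_R² = 9.765e-05.
t = (0.3012 − 0.05869)/9.765e-05 = 2480 days.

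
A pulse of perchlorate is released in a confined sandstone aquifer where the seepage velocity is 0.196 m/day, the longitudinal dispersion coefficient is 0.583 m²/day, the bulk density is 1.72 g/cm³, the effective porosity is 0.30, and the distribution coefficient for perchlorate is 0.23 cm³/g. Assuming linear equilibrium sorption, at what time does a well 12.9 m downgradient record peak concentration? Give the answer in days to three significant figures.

Retardation factor R = 1 + ρ_b·K_d/n = 1 + 1.72 × 0.23/0.30 = 2.319.
Sorption retards both mechanisms: v_R = v/R = 0.08452 m/day, D_R = D/R = 0.2514 m²/day.
Peak time from v_R²t² + 2D_R t − x² = 0: t = (√(D_R² + v_R²x²) − D_R)/v_R².
√(D_R² + v_R²x²) = √(0.2514² + 0.08452² × 12.9²) = 1.119; v_R² = 0.007144.
t = (1.119 − 0.2514)/0.007144 = 121 days.

121 days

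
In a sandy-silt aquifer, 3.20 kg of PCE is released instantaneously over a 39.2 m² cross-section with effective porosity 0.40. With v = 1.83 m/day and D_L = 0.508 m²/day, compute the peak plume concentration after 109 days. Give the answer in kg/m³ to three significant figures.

0.00774 kg/m³

The peak of an instantaneous 1D plume sits at x = vt; there the Gaussian factor is 1 and C_max = M/(n_e·A·√(4πDt)), where n_e·A is the pore area the mass is dissolved in.
√(4πDt) = √(4π × 0.508 × 109) = 26.38 m, so C_max = 3.20/(0.40 × 39.2 × 26.38) = 0.00774 kg/m³.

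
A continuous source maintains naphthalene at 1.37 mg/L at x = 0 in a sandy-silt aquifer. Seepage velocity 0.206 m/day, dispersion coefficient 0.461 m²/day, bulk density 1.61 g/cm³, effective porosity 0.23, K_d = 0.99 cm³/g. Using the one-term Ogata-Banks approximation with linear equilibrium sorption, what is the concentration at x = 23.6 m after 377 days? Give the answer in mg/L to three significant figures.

Retardation factor R = 1 + ρ_b·K_d/n = 1 + 1.61 × 0.99/0.23 = 7.930.
Sorption retards both mechanisms: v_R = v/R = 0.02598 m/day, D_R = D/R = 0.05813 m²/day.
v_R·t = 0.02598 × 377 = 9.79446 m; 2√(D_R t) = 9.363 m; argument = (23.6 − 9.79446)/9.363 = 1.474.
C = C₀ × ½·erfc(1.474) = 1.37 × 0.01856 = 0.0254 mg/L.

0.0254 mg/L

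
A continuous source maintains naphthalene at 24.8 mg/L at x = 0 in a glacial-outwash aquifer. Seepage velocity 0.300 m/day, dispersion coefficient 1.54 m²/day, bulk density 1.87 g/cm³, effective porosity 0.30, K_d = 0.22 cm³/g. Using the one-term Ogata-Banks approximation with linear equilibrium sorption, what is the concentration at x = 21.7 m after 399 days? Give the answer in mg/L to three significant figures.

22.2 mg/L

Retardation factor R = 1 + ρ_b·K_d/n = 1 + 1.87 × 0.22/0.30 = 2.371.
Sorption retards both mechanisms: v_R = v/R = 0.1265 m/day, D_R = D/R = 0.6495 m²/day.
v_R·t = 0.1265 × 399 = 50.4735 m; 2√(D_R t) = 32.20 m; argument = (21.7 − 50.4735)/32.20 = -0.8936.
C = C₀ × ½·erfc(-0.8936) = 24.8 × 0.8968 = 22.2 mg/L.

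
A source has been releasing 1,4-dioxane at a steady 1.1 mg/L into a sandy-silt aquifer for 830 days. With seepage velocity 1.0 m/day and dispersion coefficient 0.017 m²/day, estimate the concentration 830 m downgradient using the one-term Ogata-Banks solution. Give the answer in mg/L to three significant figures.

0.550 mg/L

For a continuous step input, C/C₀ ≈ ½·erfc((x−vt)/(2√(Dt))).
vt = 1.0 × 830 = 830 m and 2√(Dt) = 2√(0.017 × 830) = 7.513 m.
Argument (x−vt)/(2√(Dt)) = (830 − 830)/7.513 = 0; ½·erfc(0) = 0.5000.
C = 1.1 × 0.5000 = 0.550 mg/L.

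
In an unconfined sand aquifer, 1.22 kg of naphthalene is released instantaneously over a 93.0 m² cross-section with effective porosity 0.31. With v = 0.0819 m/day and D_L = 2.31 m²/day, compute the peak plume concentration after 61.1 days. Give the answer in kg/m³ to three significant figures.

0.00100 kg/m³

The peak of an instantaneous 1D plume sits at x = vt; there the Gaussian factor is 1 and C_max = M/(n_e·A·√(4πDt)), where n_e·A is the pore area the mass is dissolved in.
√(4πDt) = √(4π × 2.31 × 61.1) = 42.11 m, so C_max = 1.22/(0.31 × 93.0 × 42.11) = 0.00100 kg/m³.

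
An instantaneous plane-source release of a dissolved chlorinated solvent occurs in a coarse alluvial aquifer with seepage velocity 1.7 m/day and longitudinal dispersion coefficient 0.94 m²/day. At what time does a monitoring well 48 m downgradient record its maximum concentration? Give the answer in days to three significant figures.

For the 1D instantaneous-source solution, setting ∂C/∂t = 0 at fixed x gives v²t² + 2Dt − x² = 0, so t = (√(D² + v²x²) − D)/v².
√(D² + v²x²) = √(0.94² + 1.7² × 48²) = 81.61; v² = 2.89.
t = (81.61 − 0.94)/2.89 = 27.9 days (vs. the pure-advection estimate x/v = 28.2 d).

27.9 days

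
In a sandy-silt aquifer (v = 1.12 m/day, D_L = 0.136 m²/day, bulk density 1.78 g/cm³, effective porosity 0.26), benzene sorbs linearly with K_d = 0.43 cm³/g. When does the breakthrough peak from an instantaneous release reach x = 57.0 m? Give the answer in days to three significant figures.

200 days

Retardation factor R = 1 + ρ_b·K_d/n = 1 + 1.78 × 0.43/0.26 = 3.944.
Sorption retards both mechanisms: v_R = v/R = 0.2840 m/day, D_R = D/R = 0.03448 m²/day.
Peak time from v_R²t² + 2D_R t − x² = 0: t = (√(D_R² + v_R²x²) − D_R)/v_R².
√(D_R² + v_R²x²) = √(0.03448² + 0.2840² × 57.0²) = 16.19; v_R² = 0.08066.
t = (16.19 − 0.03448)/0.08066 = 200 days.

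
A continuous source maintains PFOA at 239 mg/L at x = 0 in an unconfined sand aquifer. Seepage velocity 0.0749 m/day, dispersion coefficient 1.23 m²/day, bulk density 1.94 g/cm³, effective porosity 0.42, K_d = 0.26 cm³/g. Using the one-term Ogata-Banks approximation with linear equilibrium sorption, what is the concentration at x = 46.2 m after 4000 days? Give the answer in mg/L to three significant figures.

218 mg/L

Retardation factor R = 1 + ρ_b·K_d/n = 1 + 1.94 × 0.26/0.42 = 2.201.
Sorption retards both mechanisms: v_R = v/R = 0.03403 m/day, D_R = D/R = 0.5588 m²/day.
v_R·t = 0.03403 × 4000 = 136.12 m; 2√(D_R t) = 94.56 m; argument = (46.2 − 136.12)/94.56 = -0.9509.
C = C₀ × ½·erfc(-0.9509) = 239 × 0.9107 = 218 mg/L.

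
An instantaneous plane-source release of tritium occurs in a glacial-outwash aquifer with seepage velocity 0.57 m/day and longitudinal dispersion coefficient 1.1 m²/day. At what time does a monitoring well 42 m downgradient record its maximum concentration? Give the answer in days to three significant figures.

For the 1D instantaneous-source solution, setting ∂C/∂t = 0 at fixed x gives v²t² + 2Dt − x² = 0, so t = (√(D² + v²x²) − D)/v².
√(D² + v²x²) = √(1.1² + 0.57² × 42²) = 23.97; v² = 0.3249.
t = (23.97 − 1.1)/0.3249 = 70.4 days (vs. the pure-advection estimate x/v = 73.7 d).

70.4 days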